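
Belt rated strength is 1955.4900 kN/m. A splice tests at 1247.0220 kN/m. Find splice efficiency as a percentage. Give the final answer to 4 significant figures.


Eff = 1247.0220 / 1955.4900 * 100
Eff = 63.77 %


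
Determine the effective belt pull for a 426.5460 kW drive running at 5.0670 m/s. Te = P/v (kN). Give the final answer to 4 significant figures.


Te = P / v = 426.5460 / 5.0670
Te = 84.18 kN


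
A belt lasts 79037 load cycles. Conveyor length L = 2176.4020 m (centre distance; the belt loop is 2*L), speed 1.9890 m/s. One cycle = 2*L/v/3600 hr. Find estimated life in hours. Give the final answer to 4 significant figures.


cycle_time = 2 * 2176.4020 / 1.9890 / 3600 = 0.6079 hr
life = 79037 * 0.6079 = 48050 hours


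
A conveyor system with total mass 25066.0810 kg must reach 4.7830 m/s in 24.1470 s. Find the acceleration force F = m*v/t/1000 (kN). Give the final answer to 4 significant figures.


F = 25066.0810 * 4.7830 / 24.1470 / 1000
F = 4.965 kN


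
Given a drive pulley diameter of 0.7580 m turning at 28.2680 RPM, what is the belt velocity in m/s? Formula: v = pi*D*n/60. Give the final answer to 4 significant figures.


v = pi * 0.7580 * 28.2680 / 60
v = 1.122 m/s


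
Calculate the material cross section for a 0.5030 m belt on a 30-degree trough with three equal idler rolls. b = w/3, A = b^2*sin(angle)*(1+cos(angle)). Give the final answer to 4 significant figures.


b = 0.5030/3 = 0.167667 m
A = 0.167667^2 * sin(30 deg) * (1 + cos(30 deg))
A = 0.02623 m^2


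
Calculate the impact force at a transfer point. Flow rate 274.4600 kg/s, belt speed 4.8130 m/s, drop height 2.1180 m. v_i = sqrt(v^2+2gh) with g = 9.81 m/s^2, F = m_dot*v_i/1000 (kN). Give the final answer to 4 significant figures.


v_i = sqrt(4.8130^2 + 2*9.81*2.1180) = 8.04488 m/s
F = 274.4600 * 8.04488 / 1000
F = 2.208 kN


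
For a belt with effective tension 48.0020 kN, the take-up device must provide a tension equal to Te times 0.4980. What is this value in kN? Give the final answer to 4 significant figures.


T_tu = 48.0020 * 0.4980
T_tu = 23.90 kN


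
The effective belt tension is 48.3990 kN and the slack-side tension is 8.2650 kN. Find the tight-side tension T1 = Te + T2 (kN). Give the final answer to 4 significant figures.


T1 = Te + T2 = 48.3990 + 8.2650
T1 = 56.66 kN


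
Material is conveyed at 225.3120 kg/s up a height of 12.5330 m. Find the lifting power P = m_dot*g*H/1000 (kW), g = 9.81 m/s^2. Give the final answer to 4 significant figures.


P = 225.3120 * 9.81 * 12.5330 / 1000
P = 27.70 kW


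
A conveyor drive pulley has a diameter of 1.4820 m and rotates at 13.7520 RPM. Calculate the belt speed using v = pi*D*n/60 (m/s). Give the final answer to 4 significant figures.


v = pi * 1.4820 * 13.7520 / 60
v = 1.067 m/s


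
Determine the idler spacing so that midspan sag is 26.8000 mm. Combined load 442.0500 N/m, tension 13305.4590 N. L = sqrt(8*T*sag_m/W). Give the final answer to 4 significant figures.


sag = 26.8000/1000 = 0.026800 m
L = sqrt(8 * 13305.4590 * 0.026800 / 442.0500)
L = 2.540 m


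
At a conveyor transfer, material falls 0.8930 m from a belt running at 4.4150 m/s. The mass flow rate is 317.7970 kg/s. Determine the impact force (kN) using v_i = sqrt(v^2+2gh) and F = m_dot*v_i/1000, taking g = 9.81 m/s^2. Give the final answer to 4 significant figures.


v_i = sqrt(4.4150^2 + 2*9.81*0.8930) = 6.08382 m/s
F = 317.7970 * 6.08382 / 1000
F = 1.933 kN


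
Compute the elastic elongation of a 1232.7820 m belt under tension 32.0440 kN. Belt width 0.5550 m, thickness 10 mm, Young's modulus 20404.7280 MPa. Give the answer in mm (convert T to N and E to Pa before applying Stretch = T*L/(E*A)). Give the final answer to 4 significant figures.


A = 0.5550 * 0.01 = 0.00555 m^2
Stretch = 32.0440*1000 * 1232.7820 / (20404.7280e6 * 0.00555) * 1000
Stretch = 348.8 mm


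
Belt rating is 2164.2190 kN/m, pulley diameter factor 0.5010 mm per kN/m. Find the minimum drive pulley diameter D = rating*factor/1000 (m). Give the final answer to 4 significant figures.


D = 2164.2190 * 0.5010 / 1000
D = 1.084 m


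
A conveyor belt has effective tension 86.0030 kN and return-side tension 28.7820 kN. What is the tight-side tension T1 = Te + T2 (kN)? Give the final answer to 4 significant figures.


T1 = Te + T2 = 86.0030 + 28.7820
T1 = 114.8 kN


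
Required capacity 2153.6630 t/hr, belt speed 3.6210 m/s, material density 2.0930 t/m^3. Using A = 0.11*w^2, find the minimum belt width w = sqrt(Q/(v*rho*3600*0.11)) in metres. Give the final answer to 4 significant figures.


A_req = 2153.6630 / (3.6210 * 2.0930 * 3600) = 0.0789364 m^2
w = sqrt(0.0789364 / 0.11)
w = 0.8471 m


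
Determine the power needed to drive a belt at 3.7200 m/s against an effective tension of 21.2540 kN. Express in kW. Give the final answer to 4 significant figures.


P = Te * v = 21.2540 * 3.7200
P = 79.06 kW


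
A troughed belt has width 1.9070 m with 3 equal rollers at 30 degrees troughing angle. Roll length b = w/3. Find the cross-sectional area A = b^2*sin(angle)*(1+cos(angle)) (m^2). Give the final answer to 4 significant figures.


b = 1.9070/3 = 0.635667 m
A = 0.635667^2 * sin(30 deg) * (1 + cos(30 deg))
A = 0.3770 m^2


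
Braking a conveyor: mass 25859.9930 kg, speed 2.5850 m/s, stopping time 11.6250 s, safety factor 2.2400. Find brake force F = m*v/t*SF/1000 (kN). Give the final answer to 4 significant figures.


F = 25859.9930 * 2.5850 / 11.6250 * 2.2400 / 1000
F = 12.88 kN


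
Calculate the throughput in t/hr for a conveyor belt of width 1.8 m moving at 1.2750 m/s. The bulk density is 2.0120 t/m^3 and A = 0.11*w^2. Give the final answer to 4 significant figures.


A = 0.11 * 1.8^2 = 0.3564 m^2
C = 0.3564 * 1.2750 * 2.0120 * 3600
C = 3291 t/hr


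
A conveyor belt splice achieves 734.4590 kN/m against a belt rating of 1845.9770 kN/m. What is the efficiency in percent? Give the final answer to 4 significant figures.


Eff = 734.4590 / 1845.9770 * 100
Eff = 39.79 %


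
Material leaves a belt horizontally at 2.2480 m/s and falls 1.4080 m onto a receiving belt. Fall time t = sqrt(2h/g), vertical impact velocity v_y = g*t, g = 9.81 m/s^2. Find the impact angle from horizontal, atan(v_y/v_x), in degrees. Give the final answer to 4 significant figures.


t = sqrt(2*1.4080/9.81) = 0.535774 s
v_y = 9.81 * 0.535774 = 5.25594 m/s
angle = atan(5.25594 / 2.2480) = 66.84 deg


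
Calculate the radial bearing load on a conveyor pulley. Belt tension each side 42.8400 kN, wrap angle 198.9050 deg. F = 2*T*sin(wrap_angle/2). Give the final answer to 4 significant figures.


F = 2 * 42.8400 * sin(198.9050/2 deg)
F = 84.52 kN


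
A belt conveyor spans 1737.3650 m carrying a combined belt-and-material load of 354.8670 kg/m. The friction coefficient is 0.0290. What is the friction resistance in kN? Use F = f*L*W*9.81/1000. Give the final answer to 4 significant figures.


F = 0.0290 * 1737.3650 * 354.8670 * 9.81 / 1000
F = 175.4 kN


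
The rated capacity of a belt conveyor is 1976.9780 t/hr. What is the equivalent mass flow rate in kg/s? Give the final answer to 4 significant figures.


m_dot = 1976.9780 * 1000 / 3600
m_dot = 549.2 kg/s


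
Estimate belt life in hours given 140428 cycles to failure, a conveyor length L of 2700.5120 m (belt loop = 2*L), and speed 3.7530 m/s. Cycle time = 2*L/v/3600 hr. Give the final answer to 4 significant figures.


cycle_time = 2 * 2700.5120 / 3.7530 / 3600 = 0.399756 hr
life = 140428 * 0.399756 = 56140 hours


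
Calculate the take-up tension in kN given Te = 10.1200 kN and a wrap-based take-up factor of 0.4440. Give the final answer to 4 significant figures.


T_tu = 10.1200 * 0.4440
T_tu = 4.493 kN


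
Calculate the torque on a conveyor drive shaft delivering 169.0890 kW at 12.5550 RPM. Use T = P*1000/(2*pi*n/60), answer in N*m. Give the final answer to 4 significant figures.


omega = 2*pi*12.5550/60 = 1.31476 rad/s
T = 169.0890*1000 / 1.31476
T = 128600 N*m


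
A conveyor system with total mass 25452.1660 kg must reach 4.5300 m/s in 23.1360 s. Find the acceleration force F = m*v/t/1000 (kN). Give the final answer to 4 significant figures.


F = 25452.1660 * 4.5300 / 23.1360 / 1000
F = 4.984 kN


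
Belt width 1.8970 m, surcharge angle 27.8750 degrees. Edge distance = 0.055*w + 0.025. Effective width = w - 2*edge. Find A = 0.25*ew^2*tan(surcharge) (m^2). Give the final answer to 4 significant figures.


edge = 0.055*1.8970 + 0.025 = 0.129335 m
ew = 1.8970 - 2*0.129335 = 1.63833 m
A = 0.25 * 1.63833^2 * tan(27.8750 deg)
A = 0.3549 m^2


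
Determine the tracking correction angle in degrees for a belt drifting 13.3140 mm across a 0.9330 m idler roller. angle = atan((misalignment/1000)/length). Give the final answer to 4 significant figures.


misalign_m = 13.3140 / 1000 = 0.013314 m
angle = atan(0.013314 / 0.9330)
angle = 0.8176 deg


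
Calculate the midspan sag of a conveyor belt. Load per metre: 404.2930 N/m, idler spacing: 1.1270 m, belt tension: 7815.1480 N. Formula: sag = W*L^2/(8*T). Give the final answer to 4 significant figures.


sag = 404.2930 * 1.1270^2 / (8 * 7815.1480)
sag = 0.008213 m


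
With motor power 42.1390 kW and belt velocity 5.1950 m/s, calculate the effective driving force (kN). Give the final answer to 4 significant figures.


Te = P / v = 42.1390 / 5.1950
Te = 8.111 kN


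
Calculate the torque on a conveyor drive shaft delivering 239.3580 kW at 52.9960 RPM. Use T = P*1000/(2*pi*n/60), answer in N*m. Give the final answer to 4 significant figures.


omega = 2*pi*52.9960/60 = 5.54973 rad/s
T = 239.3580*1000 / 5.54973
T = 43130 N*m


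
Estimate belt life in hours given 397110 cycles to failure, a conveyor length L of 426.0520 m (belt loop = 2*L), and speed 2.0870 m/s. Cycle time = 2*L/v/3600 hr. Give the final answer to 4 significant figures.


cycle_time = 2 * 426.0520 / 2.0870 / 3600 = 0.113414 hr
life = 397110 * 0.113414 = 45040 hours


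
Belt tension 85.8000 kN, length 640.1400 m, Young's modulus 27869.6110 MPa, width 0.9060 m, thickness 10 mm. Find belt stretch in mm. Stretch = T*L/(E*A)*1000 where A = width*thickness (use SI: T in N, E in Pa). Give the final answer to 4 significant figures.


A = 0.9060 * 0.01 = 0.00906 m^2
Stretch = 85.8000*1000 * 640.1400 / (27869.6110e6 * 0.00906) * 1000
Stretch = 217.5 mm


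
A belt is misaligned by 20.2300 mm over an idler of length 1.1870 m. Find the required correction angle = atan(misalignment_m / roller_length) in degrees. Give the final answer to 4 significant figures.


misalign_m = 20.2300 / 1000 = 0.020230 m
angle = atan(0.020230 / 1.1870)
angle = 0.9764 deg


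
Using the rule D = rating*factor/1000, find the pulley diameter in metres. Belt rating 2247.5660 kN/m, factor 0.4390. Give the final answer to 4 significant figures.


D = 2247.5660 * 0.4390 / 1000
D = 0.9867 m


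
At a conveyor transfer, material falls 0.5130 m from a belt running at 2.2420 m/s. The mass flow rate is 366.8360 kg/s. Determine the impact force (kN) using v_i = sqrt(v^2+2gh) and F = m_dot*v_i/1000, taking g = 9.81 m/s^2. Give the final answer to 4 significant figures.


v_i = sqrt(2.2420^2 + 2*9.81*0.5130) = 3.88479 m/s
F = 366.8360 * 3.88479 / 1000
F = 1.425 kN


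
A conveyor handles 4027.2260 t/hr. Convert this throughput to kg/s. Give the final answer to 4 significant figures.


m_dot = 4027.2260 * 1000 / 3600
m_dot = 1119 kg/s


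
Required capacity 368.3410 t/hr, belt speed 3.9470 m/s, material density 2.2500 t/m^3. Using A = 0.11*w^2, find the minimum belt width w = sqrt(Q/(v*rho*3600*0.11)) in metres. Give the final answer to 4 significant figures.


A_req = 368.3410 / (3.9470 * 2.2500 * 3600) = 0.0115212 m^2
w = sqrt(0.0115212 / 0.11)
w = 0.3236 m


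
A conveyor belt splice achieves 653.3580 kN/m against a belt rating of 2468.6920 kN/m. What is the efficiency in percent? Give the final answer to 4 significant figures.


Eff = 653.3580 / 2468.6920 * 100
Eff = 26.47 %


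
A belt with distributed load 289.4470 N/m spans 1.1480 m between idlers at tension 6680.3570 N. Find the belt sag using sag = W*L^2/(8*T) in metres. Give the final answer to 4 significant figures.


sag = 289.4470 * 1.1480^2 / (8 * 6680.3570)
sag = 0.007138 m


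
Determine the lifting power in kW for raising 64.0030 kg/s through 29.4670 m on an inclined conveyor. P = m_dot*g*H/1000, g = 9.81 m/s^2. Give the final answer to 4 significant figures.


P = 64.0030 * 9.81 * 29.4670 / 1000
P = 18.50 kW


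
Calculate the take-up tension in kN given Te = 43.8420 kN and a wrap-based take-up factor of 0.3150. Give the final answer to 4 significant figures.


T_tu = 43.8420 * 0.3150
T_tu = 13.81 kN


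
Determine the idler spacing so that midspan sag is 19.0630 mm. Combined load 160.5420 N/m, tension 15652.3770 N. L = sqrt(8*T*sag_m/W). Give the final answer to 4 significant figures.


sag = 19.0630/1000 = 0.019063 m
L = sqrt(8 * 15652.3770 * 0.019063 / 160.5420)
L = 3.856 m


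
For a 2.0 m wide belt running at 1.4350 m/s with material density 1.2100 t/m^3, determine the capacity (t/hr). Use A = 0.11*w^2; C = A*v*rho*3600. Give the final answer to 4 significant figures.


A = 0.11 * 2.0^2 = 0.44 m^2
C = 0.44 * 1.4350 * 1.2100 * 3600
C = 2750 t/hr


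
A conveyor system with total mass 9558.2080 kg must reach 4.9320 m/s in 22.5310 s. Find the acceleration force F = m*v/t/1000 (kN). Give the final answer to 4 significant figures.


F = 9558.2080 * 4.9320 / 22.5310 / 1000
F = 2.092 kN


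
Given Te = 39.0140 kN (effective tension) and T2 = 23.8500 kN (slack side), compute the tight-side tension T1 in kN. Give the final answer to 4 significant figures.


T1 = Te + T2 = 39.0140 + 23.8500
T1 = 62.86 kN


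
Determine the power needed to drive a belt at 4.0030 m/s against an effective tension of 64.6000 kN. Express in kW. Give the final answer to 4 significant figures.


P = Te * v = 64.6000 * 4.0030
P = 258.6 kW


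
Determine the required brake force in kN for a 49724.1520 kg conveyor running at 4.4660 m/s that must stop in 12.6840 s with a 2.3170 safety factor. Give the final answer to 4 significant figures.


F = 49724.1520 * 4.4660 / 12.6840 * 2.3170 / 1000
F = 40.57 kN


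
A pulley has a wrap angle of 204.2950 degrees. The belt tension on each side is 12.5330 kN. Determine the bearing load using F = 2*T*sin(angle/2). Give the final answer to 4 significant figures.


F = 2 * 12.5330 * sin(204.2950/2 deg)
F = 24.50 kN


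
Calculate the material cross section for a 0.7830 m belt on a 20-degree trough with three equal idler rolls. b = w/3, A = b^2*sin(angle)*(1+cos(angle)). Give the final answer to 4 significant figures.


b = 0.7830/3 = 0.261 m
A = 0.261^2 * sin(20 deg) * (1 + cos(20 deg))
A = 0.04519 m^2


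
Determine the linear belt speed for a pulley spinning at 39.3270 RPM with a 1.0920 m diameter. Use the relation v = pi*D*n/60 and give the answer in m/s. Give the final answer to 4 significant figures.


v = pi * 1.0920 * 39.3270 / 60
v = 2.249 m/s


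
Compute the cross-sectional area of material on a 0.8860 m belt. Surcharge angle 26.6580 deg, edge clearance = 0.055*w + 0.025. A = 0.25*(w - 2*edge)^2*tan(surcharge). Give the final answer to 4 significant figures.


edge = 0.055*0.8860 + 0.025 = 0.07373 m
ew = 0.8860 - 2*0.07373 = 0.73854 m
A = 0.25 * 0.73854^2 * tan(26.6580 deg)
A = 0.06846 m^2


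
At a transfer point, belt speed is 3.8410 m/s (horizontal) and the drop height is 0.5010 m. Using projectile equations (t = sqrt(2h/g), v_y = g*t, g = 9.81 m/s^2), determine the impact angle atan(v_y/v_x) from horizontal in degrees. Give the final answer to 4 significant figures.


t = sqrt(2*0.5010/9.81) = 0.319595 s
v_y = 9.81 * 0.319595 = 3.13523 m/s
angle = atan(3.13523 / 3.8410) = 39.22 deg


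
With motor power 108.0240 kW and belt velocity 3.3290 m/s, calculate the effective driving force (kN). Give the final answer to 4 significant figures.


Te = P / v = 108.0240 / 3.3290
Te = 32.45 kN


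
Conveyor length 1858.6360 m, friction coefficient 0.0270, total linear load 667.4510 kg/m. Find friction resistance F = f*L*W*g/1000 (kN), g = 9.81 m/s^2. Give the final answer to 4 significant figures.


F = 0.0270 * 1858.6360 * 667.4510 * 9.81 / 1000
F = 328.6 kN


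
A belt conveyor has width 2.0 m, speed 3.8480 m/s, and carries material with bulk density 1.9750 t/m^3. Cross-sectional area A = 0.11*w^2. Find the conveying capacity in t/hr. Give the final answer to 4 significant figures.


A = 0.11 * 2.0^2 = 0.44 m^2
C = 0.44 * 3.8480 * 1.9750 * 3600
C = 12040 t/hr


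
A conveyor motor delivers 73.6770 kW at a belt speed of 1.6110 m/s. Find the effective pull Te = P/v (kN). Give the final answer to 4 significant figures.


Te = P / v = 73.6770 / 1.6110
Te = 45.73 kN


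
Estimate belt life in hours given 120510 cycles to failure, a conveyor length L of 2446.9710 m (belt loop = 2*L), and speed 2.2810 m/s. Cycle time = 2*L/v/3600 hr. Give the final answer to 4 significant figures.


cycle_time = 2 * 2446.9710 / 2.2810 / 3600 = 0.595979 hr
life = 120510 * 0.595979 = 71820 hours


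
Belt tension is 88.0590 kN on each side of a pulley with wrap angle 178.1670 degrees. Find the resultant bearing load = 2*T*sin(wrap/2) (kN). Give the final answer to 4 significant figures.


F = 2 * 88.0590 * sin(178.1670/2 deg)
F = 176.1 kN


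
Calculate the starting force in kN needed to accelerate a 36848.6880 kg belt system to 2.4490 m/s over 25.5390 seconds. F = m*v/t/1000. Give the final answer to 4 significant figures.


F = 36848.6880 * 2.4490 / 25.5390 / 1000
F = 3.534 kN


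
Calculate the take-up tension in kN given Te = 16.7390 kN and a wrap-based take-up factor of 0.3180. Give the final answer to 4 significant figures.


T_tu = 16.7390 * 0.3180
T_tu = 5.323 kN


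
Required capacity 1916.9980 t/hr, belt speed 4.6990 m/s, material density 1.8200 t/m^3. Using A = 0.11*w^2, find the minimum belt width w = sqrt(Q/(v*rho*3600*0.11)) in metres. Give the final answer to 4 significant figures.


A_req = 1916.9980 / (4.6990 * 1.8200 * 3600) = 0.0622648 m^2
w = sqrt(0.0622648 / 0.11)
w = 0.7524 m


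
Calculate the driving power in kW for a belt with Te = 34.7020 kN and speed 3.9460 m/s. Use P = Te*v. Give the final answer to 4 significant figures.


P = Te * v = 34.7020 * 3.9460
P = 136.9 kW


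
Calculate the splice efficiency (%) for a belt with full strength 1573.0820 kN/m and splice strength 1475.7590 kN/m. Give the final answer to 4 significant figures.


Eff = 1475.7590 / 1573.0820 * 100
Eff = 93.81 %


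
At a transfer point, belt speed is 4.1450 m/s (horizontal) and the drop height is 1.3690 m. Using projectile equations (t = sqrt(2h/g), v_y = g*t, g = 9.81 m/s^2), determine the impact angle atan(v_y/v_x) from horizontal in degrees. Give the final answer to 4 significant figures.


t = sqrt(2*1.3690/9.81) = 0.528302 s
v_y = 9.81 * 0.528302 = 5.18264 m/s
angle = atan(5.18264 / 4.1450) = 51.35 deg


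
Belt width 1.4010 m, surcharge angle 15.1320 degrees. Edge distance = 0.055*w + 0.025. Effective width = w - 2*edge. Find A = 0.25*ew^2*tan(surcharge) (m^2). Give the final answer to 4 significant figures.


edge = 0.055*1.4010 + 0.025 = 0.102055 m
ew = 1.4010 - 2*0.102055 = 1.19689 m
A = 0.25 * 1.19689^2 * tan(15.1320 deg)
A = 0.09685 m^2


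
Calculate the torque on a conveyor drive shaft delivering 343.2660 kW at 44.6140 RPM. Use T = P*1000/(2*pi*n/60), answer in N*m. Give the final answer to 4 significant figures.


omega = 2*pi*44.6140/60 = 4.67197 rad/s
T = 343.2660*1000 / 4.67197
T = 73470 N*m


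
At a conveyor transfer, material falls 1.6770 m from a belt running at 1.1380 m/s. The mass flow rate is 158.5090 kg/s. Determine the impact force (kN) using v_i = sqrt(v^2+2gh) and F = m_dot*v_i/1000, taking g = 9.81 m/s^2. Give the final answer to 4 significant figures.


v_i = sqrt(1.1380^2 + 2*9.81*1.6770) = 5.84789 m/s
F = 158.5090 * 5.84789 / 1000
F = 0.9269 kN


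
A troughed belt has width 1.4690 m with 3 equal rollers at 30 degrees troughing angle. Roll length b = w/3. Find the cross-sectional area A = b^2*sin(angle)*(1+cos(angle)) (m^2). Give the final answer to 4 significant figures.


b = 1.4690/3 = 0.489667 m
A = 0.489667^2 * sin(30 deg) * (1 + cos(30 deg))
A = 0.2237 m^2


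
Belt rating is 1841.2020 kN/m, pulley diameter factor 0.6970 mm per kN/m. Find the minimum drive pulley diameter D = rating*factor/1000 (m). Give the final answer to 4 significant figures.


D = 1841.2020 * 0.6970 / 1000
D = 1.283 m


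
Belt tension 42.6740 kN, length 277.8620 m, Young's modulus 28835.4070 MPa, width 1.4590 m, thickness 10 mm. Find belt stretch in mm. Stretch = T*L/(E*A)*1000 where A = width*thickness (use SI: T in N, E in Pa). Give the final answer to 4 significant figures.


A = 1.4590 * 0.01 = 0.01459 m^2
Stretch = 42.6740*1000 * 277.8620 / (28835.4070e6 * 0.01459) * 1000
Stretch = 28.18 mm


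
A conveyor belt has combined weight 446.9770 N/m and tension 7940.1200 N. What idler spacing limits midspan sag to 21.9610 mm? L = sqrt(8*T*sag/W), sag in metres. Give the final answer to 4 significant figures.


sag = 21.9610/1000 = 0.021961 m
L = sqrt(8 * 7940.1200 * 0.021961 / 446.9770)
L = 1.767 m


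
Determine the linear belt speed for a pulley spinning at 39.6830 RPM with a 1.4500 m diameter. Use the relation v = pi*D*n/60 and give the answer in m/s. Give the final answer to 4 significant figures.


v = pi * 1.4500 * 39.6830 / 60
v = 3.013 m/s


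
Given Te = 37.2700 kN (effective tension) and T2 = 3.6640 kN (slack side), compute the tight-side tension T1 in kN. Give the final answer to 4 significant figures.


T1 = Te + T2 = 37.2700 + 3.6640
T1 = 40.93 kN


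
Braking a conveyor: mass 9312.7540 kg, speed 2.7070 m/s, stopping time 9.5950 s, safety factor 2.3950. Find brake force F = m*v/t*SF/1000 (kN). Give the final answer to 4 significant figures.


F = 9312.7540 * 2.7070 / 9.5950 * 2.3950 / 1000
F = 6.293 kN


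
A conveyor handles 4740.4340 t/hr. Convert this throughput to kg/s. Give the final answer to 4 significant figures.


m_dot = 4740.4340 * 1000 / 3600
m_dot = 1317 kg/s


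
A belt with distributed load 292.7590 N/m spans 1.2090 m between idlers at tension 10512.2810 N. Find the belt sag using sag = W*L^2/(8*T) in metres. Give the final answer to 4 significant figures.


sag = 292.7590 * 1.2090^2 / (8 * 10512.2810)
sag = 0.005088 m


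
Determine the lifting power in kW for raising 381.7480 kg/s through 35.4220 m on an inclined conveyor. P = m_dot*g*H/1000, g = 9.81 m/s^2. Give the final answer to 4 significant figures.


P = 381.7480 * 9.81 * 35.4220 / 1000
P = 132.7 kW


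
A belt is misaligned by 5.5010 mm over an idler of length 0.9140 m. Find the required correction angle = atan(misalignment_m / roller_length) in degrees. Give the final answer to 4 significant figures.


misalign_m = 5.5010 / 1000 = 0.005501 m
angle = atan(0.005501 / 0.9140)
angle = 0.3448 deg


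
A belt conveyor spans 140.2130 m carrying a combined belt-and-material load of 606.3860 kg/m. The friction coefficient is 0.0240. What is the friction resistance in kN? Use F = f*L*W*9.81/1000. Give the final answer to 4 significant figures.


F = 0.0240 * 140.2130 * 606.3860 * 9.81 / 1000
F = 20.02 kN


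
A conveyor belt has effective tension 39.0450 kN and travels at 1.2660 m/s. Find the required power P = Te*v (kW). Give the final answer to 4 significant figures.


P = Te * v = 39.0450 * 1.2660
P = 49.43 kW


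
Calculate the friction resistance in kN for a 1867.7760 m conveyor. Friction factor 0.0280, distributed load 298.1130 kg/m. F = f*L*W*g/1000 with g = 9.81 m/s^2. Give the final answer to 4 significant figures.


F = 0.0280 * 1867.7760 * 298.1130 * 9.81 / 1000
F = 152.9 kN


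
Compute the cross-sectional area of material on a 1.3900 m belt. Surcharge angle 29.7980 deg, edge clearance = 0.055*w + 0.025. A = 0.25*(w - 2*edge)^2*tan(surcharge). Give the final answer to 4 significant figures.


edge = 0.055*1.3900 + 0.025 = 0.10145 m
ew = 1.3900 - 2*0.10145 = 1.1871 m
A = 0.25 * 1.1871^2 * tan(29.7980 deg)
A = 0.2017 m^2


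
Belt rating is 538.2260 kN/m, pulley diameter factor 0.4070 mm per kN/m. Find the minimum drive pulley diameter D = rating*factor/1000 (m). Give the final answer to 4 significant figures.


D = 538.2260 * 0.4070 / 1000
D = 0.2191 m


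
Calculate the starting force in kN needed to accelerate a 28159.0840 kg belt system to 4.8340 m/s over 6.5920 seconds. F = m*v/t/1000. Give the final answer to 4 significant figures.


F = 28159.0840 * 4.8340 / 6.5920 / 1000
F = 20.65 kN


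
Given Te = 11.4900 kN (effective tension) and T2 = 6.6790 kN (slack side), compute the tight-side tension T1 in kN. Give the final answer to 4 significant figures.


T1 = Te + T2 = 11.4900 + 6.6790
T1 = 18.17 kN


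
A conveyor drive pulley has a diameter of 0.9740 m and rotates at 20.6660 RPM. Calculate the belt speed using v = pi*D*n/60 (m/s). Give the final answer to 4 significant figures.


v = pi * 0.9740 * 20.6660 / 60
v = 1.054 m/s


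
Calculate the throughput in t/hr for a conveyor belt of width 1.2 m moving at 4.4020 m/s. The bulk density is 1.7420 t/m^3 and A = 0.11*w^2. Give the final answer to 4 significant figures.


A = 0.11 * 1.2^2 = 0.1584 m^2
C = 0.1584 * 4.4020 * 1.7420 * 3600
C = 4373 t/hr


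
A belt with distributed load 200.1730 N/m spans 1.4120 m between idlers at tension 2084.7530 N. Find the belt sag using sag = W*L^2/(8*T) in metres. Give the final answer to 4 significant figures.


sag = 200.1730 * 1.4120^2 / (8 * 2084.7530)
sag = 0.02393 m


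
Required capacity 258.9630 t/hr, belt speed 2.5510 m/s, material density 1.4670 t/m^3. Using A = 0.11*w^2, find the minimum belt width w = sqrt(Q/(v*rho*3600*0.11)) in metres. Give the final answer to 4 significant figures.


A_req = 258.9630 / (2.5510 * 1.4670 * 3600) = 0.0192218 m^2
w = sqrt(0.0192218 / 0.11)
w = 0.4180 m


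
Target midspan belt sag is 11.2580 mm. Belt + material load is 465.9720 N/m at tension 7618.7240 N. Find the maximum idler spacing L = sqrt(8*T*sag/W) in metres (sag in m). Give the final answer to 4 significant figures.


sag = 11.2580/1000 = 0.011258 m
L = sqrt(8 * 7618.7240 * 0.011258 / 465.9720)
L = 1.213 m


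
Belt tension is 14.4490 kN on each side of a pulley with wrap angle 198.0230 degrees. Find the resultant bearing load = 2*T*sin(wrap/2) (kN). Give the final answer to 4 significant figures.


F = 2 * 14.4490 * sin(198.0230/2 deg)
F = 28.54 kN


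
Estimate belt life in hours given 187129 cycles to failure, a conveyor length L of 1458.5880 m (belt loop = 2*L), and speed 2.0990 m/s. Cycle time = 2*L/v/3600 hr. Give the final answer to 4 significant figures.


cycle_time = 2 * 1458.5880 / 2.0990 / 3600 = 0.386054 hr
life = 187129 * 0.386054 = 72240 hours


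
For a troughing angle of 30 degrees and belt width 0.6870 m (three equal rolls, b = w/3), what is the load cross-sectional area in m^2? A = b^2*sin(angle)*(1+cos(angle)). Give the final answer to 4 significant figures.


b = 0.6870/3 = 0.229 m
A = 0.229^2 * sin(30 deg) * (1 + cos(30 deg))
A = 0.04893 m^2


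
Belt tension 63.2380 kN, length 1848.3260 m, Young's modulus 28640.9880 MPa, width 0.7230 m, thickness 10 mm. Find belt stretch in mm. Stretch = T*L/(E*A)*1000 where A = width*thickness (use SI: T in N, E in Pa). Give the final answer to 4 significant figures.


A = 0.7230 * 0.01 = 0.00723 m^2
Stretch = 63.2380*1000 * 1848.3260 / (28640.9880e6 * 0.00723) * 1000
Stretch = 564.5 mm


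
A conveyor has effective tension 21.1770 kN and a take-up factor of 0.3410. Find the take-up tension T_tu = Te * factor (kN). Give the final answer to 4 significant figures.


T_tu = 21.1770 * 0.3410
T_tu = 7.221 kN


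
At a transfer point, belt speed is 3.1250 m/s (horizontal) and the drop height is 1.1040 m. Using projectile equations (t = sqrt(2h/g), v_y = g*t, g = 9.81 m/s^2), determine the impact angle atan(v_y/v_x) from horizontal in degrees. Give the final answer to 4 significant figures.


t = sqrt(2*1.1040/9.81) = 0.474422 s
v_y = 9.81 * 0.474422 = 4.65408 m/s
angle = atan(4.65408 / 3.1250) = 56.12 deg


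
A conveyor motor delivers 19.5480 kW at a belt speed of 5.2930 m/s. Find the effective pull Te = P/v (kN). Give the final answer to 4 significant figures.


Te = P / v = 19.5480 / 5.2930
Te = 3.693 kN


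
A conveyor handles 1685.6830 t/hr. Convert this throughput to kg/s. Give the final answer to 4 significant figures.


m_dot = 1685.6830 * 1000 / 3600
m_dot = 468.2 kg/s


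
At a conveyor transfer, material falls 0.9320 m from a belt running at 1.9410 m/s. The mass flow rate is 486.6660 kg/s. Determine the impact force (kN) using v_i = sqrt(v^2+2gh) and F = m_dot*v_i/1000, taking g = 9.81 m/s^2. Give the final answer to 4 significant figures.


v_i = sqrt(1.9410^2 + 2*9.81*0.9320) = 4.6961 m/s
F = 486.6660 * 4.6961 / 1000
F = 2.285 kN


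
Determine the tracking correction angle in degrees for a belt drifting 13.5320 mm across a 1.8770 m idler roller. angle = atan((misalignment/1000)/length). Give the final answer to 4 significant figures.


misalign_m = 13.5320 / 1000 = 0.013532 m
angle = atan(0.013532 / 1.8770)
angle = 0.4131 deg


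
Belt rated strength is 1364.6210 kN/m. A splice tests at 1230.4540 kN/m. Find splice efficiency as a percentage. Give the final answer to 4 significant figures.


Eff = 1230.4540 / 1364.6210 * 100
Eff = 90.17 %


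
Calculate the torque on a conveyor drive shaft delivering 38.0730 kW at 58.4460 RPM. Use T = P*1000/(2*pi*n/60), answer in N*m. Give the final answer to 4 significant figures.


omega = 2*pi*58.4460/60 = 6.12045 rad/s
T = 38.0730*1000 / 6.12045
T = 6221 N*m


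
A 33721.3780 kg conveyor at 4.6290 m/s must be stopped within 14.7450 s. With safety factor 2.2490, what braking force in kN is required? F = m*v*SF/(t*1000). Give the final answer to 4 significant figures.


F = 33721.3780 * 4.6290 / 14.7450 * 2.2490 / 1000
F = 23.81 kN


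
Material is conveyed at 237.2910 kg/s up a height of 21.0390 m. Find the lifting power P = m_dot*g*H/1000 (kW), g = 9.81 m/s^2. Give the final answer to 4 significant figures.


P = 237.2910 * 9.81 * 21.0390 / 1000
P = 48.98 kW


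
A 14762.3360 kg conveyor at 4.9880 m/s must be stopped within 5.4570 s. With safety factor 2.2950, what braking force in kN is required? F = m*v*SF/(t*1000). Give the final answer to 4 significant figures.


F = 14762.3360 * 4.9880 / 5.4570 * 2.2950 / 1000
F = 30.97 kN


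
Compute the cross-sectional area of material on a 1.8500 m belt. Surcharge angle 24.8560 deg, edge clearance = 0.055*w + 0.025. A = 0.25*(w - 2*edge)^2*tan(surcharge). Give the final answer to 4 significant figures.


edge = 0.055*1.8500 + 0.025 = 0.12675 m
ew = 1.8500 - 2*0.12675 = 1.5965 m
A = 0.25 * 1.5965^2 * tan(24.8560 deg)
A = 0.2952 m^2


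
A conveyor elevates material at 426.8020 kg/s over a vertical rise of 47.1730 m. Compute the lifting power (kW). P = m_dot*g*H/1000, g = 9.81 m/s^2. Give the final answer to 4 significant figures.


P = 426.8020 * 9.81 * 47.1730 / 1000
P = 197.5 kW


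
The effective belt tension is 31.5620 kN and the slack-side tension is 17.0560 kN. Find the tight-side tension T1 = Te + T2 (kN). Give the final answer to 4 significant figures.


T1 = Te + T2 = 31.5620 + 17.0560
T1 = 48.62 kN


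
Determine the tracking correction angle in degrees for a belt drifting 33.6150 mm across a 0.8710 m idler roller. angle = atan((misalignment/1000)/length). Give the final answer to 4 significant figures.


misalign_m = 33.6150 / 1000 = 0.033615 m
angle = atan(0.033615 / 0.8710)
angle = 2.210 deg


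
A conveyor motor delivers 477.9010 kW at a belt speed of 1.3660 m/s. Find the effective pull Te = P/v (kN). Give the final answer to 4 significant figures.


Te = P / v = 477.9010 / 1.3660
Te = 349.9 kN


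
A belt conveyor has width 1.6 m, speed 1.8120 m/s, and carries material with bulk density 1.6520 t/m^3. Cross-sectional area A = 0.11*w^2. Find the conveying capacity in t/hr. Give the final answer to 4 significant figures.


A = 0.11 * 1.6^2 = 0.2816 m^2
C = 0.2816 * 1.8120 * 1.6520 * 3600
C = 3035 t/hr


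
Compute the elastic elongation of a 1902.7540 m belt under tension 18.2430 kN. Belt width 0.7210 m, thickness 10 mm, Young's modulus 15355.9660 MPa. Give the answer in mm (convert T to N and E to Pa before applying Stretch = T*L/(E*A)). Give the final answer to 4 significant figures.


A = 0.7210 * 0.01 = 0.00721 m^2
Stretch = 18.2430*1000 * 1902.7540 / (15355.9660e6 * 0.00721) * 1000
Stretch = 313.5 mm


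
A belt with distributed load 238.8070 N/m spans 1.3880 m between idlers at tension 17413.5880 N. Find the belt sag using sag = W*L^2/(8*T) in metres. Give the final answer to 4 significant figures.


sag = 238.8070 * 1.3880^2 / (8 * 17413.5880)
sag = 0.003303 m


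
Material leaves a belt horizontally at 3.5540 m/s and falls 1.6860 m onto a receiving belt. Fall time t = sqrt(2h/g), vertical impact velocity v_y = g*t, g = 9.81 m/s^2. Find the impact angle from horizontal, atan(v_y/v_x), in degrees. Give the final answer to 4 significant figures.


t = sqrt(2*1.6860/9.81) = 0.586286 s
v_y = 9.81 * 0.586286 = 5.75147 m/s
angle = atan(5.75147 / 3.5540) = 58.29 deg


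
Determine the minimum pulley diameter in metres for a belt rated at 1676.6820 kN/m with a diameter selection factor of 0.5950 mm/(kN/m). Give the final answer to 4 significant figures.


D = 1676.6820 * 0.5950 / 1000
D = 0.9976 m


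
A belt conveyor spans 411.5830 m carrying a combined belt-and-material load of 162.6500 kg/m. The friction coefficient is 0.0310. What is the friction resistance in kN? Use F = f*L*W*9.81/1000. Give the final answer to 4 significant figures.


F = 0.0310 * 411.5830 * 162.6500 * 9.81 / 1000
F = 20.36 kN


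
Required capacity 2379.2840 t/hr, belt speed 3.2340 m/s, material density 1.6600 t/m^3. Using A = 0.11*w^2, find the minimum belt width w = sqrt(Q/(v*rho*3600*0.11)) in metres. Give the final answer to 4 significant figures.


A_req = 2379.2840 / (3.2340 * 1.6600 * 3600) = 0.123111 m^2
w = sqrt(0.123111 / 0.11)
w = 1.058 m


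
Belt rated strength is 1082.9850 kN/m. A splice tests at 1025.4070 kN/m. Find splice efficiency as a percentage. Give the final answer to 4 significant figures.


Eff = 1025.4070 / 1082.9850 * 100
Eff = 94.68 %


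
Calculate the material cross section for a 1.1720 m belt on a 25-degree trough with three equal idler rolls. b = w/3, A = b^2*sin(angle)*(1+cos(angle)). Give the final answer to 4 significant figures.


b = 1.1720/3 = 0.390667 m
A = 0.390667^2 * sin(25 deg) * (1 + cos(25 deg))
A = 0.1230 m^2


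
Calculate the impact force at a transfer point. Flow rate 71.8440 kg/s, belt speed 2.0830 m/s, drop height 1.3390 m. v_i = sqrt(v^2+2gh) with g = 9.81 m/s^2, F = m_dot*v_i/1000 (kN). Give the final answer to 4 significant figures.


v_i = sqrt(2.0830^2 + 2*9.81*1.3390) = 5.53264 m/s
F = 71.8440 * 5.53264 / 1000
F = 0.3975 kN


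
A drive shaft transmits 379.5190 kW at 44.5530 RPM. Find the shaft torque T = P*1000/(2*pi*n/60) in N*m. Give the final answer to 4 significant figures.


omega = 2*pi*44.5530/60 = 4.66558 rad/s
T = 379.5190*1000 / 4.66558
T = 81340 N*m


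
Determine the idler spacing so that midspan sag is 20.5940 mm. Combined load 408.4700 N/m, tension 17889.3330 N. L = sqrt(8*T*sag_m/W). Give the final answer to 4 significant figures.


sag = 20.5940/1000 = 0.020594 m
L = sqrt(8 * 17889.3330 * 0.020594 / 408.4700)
L = 2.686 m


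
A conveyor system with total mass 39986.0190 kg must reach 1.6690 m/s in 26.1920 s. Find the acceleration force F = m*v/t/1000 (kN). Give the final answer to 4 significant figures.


F = 39986.0190 * 1.6690 / 26.1920 / 1000
F = 2.548 kN


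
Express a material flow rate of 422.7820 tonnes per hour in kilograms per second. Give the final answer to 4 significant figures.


m_dot = 422.7820 * 1000 / 3600
m_dot = 117.4 kg/s


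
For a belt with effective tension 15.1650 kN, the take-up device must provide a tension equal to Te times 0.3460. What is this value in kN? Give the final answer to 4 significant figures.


T_tu = 15.1650 * 0.3460
T_tu = 5.247 kN


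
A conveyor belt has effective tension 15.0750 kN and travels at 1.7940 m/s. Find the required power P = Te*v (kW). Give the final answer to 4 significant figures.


P = Te * v = 15.0750 * 1.7940
P = 27.04 kW


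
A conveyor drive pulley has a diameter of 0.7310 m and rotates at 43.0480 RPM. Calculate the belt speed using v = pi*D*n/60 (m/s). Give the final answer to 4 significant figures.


v = pi * 0.7310 * 43.0480 / 60
v = 1.648 m/s


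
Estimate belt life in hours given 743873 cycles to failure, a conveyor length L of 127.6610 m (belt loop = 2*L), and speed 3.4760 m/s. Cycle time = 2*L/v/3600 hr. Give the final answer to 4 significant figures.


cycle_time = 2 * 127.6610 / 3.4760 / 3600 = 0.0204036 hr
life = 743873 * 0.0204036 = 15180 hours


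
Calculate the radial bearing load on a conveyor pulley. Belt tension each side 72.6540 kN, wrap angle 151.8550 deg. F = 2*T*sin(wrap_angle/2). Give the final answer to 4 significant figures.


F = 2 * 72.6540 * sin(151.8550/2 deg)
F = 140.9 kN


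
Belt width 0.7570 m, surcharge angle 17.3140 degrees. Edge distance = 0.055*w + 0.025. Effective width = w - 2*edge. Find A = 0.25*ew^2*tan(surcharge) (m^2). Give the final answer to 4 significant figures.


edge = 0.055*0.7570 + 0.025 = 0.066635 m
ew = 0.7570 - 2*0.066635 = 0.62373 m
A = 0.25 * 0.62373^2 * tan(17.3140 deg)
A = 0.03032 m^2


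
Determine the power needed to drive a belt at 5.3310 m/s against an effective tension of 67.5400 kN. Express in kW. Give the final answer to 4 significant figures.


P = Te * v = 67.5400 * 5.3310
P = 360.1 kW


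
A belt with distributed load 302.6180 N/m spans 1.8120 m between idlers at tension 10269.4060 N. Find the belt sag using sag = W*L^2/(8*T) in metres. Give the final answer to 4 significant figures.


sag = 302.6180 * 1.8120^2 / (8 * 10269.4060)
sag = 0.01209 m


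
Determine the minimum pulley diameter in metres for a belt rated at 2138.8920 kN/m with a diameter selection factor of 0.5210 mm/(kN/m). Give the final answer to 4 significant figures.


D = 2138.8920 * 0.5210 / 1000
D = 1.114 m


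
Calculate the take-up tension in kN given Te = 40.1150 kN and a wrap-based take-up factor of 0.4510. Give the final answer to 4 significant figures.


T_tu = 40.1150 * 0.4510
T_tu = 18.09 kN


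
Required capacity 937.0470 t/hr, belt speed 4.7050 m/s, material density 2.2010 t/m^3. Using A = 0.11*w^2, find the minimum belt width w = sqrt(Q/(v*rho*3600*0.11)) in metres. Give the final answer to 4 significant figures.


A_req = 937.0470 / (4.7050 * 2.2010 * 3600) = 0.025135 m^2
w = sqrt(0.025135 / 0.11)
w = 0.4780 m


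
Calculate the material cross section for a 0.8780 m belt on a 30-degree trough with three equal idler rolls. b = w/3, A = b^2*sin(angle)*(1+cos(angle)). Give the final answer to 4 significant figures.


b = 0.8780/3 = 0.292667 m
A = 0.292667^2 * sin(30 deg) * (1 + cos(30 deg))
A = 0.07992 m^2


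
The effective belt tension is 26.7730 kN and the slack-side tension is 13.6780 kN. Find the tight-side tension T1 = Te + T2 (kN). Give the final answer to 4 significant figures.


T1 = Te + T2 = 26.7730 + 13.6780
T1 = 40.45 kN


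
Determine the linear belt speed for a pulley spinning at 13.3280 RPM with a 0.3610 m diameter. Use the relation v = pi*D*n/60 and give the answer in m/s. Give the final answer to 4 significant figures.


v = pi * 0.3610 * 13.3280 / 60
v = 0.2519 m/s
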